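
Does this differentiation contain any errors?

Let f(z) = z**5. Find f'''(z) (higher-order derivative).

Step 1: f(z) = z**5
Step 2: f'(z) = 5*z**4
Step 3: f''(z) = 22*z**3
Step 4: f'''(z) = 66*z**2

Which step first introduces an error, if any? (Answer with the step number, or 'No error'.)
Step 3

Step 3 is incorrect due to a wrong coefficient.
The step shows: 22*z**3
The correct value should be: 20*z**3

Explanation: The coefficient 20 was incorrectly written as 22: the term 20*z**3 was incorrectly written as 22*z**3
The later steps are derived from this incorrect expression, so the error originates in Step 3.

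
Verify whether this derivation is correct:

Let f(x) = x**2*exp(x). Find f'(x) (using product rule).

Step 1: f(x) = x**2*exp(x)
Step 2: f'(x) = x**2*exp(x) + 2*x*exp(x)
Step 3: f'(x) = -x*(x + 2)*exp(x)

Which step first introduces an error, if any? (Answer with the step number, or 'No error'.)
Step 3

Step 3 is incorrect due to a sign flip.
The step shows: -x*(x + 2)*exp(x)
The correct value should be: x*(x + 2)*exp(x)

Explanation: The sign of the whole expression was flipped: the term x*(x + 2)*exp(x) was incorrectly written as -x*(x + 2)*exp(x)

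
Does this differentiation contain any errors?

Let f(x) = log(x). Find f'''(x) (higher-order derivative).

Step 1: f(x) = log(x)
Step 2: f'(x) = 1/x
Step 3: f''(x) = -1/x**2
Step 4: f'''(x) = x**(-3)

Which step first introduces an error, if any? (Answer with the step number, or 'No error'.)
Step 4

Step 4 is incorrect due to a wrong coefficient.
The step shows: x**(-3)
The correct value should be: 2/x**3

Explanation: The coefficient 2 was incorrectly written as 1: the term 2/x**3 was incorrectly written as x**(-3)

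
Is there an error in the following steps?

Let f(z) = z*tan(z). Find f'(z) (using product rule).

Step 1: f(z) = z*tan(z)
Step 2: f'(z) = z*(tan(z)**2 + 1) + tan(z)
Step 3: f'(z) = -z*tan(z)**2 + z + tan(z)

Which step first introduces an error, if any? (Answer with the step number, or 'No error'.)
Step 3

Step 3 is incorrect due to a sign flip.
The step shows: -z*tan(z)**2 + z + tan(z)
The correct value should be: z*tan(z)**2 + z + tan(z)

Explanation: The sign of one term was flipped: the term z*tan(z)**2 was incorrectly written as -z*tan(z)**2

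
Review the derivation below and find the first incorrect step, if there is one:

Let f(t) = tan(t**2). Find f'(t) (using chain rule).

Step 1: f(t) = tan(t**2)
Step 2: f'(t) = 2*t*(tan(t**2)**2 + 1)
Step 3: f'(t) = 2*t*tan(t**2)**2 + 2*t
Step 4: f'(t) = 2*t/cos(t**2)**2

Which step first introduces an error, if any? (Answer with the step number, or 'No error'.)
No error

All steps in this derivation are correct.
The final answer f'(t) = 2*t/cos(t**2)**2 is valid.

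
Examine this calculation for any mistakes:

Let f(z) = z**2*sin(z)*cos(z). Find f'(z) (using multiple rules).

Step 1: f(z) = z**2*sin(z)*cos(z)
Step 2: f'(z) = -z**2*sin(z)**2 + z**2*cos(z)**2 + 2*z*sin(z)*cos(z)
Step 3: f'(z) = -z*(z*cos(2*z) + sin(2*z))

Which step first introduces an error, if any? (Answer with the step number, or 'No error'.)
Step 3

Step 3 is incorrect due to a sign flip.
The step shows: -z*(z*cos(2*z) + sin(2*z))
The correct value should be: z*(z*cos(2*z) + sin(2*z))

Explanation: The sign of the whole expression was flipped: the term z*(z*cos(2*z) + sin(2*z)) was incorrectly written as -z*(z*cos(2*z) + sin(2*z))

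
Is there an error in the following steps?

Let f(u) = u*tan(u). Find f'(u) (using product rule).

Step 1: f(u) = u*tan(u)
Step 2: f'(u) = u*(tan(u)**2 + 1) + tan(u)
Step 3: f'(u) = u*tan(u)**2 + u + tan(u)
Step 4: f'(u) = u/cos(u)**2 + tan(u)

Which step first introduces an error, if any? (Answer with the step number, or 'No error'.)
No error

All steps in this derivation are correct.
The final answer f'(u) = u/cos(u)**2 + tan(u) is valid.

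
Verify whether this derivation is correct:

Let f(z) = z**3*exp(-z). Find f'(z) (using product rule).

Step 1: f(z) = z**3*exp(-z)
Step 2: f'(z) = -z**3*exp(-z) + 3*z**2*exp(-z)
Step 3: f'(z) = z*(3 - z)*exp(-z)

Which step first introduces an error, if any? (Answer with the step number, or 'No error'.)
Step 3

Step 3 is incorrect due to a wrong exponent.
The step shows: z*(3 - z)*exp(-z)
The correct value should be: z**2*(3 - z)*exp(-z)

Explanation: The exponent 2 on z was incorrectly written as 1: the term z**2*(3 - z)*exp(-z) was incorrectly written as z*(3 - z)*exp(-z)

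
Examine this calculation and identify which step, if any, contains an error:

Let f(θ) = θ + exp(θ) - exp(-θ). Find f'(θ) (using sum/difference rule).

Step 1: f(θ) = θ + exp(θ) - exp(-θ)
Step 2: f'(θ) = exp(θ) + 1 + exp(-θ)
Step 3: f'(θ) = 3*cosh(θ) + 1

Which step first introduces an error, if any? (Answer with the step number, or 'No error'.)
Step 3

Step 3 is incorrect due to a wrong coefficient.
The step shows: 3*cosh(θ) + 1
The correct value should be: 2*cosh(θ) + 1

Explanation: The coefficient 2 was incorrectly written as 3: the term 2*cosh(θ) was incorrectly written as 3*cosh(θ)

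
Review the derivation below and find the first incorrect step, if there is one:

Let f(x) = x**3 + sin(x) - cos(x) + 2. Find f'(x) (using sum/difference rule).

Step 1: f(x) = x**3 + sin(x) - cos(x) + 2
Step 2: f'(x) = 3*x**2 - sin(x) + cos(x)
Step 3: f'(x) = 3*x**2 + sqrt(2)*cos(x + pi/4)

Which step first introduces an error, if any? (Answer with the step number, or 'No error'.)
Step 2

Step 2 is incorrect due to a sign flip.
The step shows: 3*x**2 - sin(x) + cos(x)
The correct value should be: 3*x**2 + sin(x) + cos(x)

Explanation: The sign of one term was flipped: the term sin(x) was incorrectly written as -sin(x)
The later steps are derived from this incorrect expression, so the error originates in Step 2.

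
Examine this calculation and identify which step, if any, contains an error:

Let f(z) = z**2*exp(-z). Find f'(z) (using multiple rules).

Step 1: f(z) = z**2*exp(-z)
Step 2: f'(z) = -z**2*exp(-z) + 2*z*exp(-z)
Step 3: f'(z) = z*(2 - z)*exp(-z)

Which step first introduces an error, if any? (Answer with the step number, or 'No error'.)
No error

All steps in this derivation are correct.
The final answer f'(z) = z*(2 - z)*exp(-z) is valid.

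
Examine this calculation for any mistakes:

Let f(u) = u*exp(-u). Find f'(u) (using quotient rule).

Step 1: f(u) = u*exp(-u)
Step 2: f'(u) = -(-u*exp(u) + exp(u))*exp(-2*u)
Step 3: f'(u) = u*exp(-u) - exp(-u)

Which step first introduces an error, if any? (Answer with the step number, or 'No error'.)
Step 2

Step 2 is incorrect due to a sign flip.
The step shows: -(-u*exp(u) + exp(u))*exp(-2*u)
The correct value should be: (-u*exp(u) + exp(u))*exp(-2*u)

Explanation: The sign of the whole expression was flipped: the term (-u*exp(u) + exp(u))*exp(-2*u) was incorrectly written as -(-u*exp(u) + exp(u))*exp(-2*u)
The later steps are derived from this incorrect expression, so the error originates in Step 2.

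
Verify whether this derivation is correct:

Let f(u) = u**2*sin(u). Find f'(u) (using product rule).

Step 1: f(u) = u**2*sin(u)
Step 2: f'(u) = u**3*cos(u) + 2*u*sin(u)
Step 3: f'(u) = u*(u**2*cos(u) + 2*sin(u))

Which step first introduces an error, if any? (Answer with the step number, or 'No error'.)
Step 2

Step 2 is incorrect due to a wrong exponent.
The step shows: u**3*cos(u) + 2*u*sin(u)
The correct value should be: u**2*cos(u) + 2*u*sin(u)

Explanation: The exponent 2 on u was incorrectly written as 3: the term u**2*cos(u) was incorrectly written as u**3*cos(u)
The later steps are derived from this incorrect expression, so the error originates in Step 2.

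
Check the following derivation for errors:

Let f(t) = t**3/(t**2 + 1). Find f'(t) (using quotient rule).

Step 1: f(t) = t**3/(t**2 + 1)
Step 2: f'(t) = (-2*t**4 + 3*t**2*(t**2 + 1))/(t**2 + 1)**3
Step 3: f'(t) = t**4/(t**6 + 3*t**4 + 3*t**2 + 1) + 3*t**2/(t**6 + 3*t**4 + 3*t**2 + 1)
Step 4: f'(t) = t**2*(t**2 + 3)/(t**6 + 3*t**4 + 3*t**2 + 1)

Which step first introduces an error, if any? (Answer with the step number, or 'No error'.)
Step 2

Step 2 is incorrect due to a wrong exponent.
The step shows: (-2*t**4 + 3*t**2*(t**2 + 1))/(t**2 + 1)**3
The correct value should be: (-2*t**4 + 3*t**2*(t**2 + 1))/(t**2 + 1)**2

Explanation: The exponent -2 on t**2 + 1 was incorrectly written as -3: the term (-2*t**4 + 3*t**2*(t**2 + 1))/(t**2 + 1)**2 was incorrectly written as (-2*t**4 + 3*t**2*(t**2 + 1))/(t**2 + 1)**3
The later steps are derived from this incorrect expression, so the error originates in Step 2.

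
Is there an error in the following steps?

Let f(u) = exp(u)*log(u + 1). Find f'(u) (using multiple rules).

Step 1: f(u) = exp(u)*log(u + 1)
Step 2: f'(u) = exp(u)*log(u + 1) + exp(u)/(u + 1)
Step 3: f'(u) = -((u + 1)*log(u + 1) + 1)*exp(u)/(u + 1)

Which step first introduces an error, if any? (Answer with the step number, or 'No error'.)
Step 3

Step 3 is incorrect due to a sign flip.
The step shows: -((u + 1)*log(u + 1) + 1)*exp(u)/(u + 1)
The correct value should be: ((u + 1)*log(u + 1) + 1)*exp(u)/(u + 1)

Explanation: The sign of the whole expression was flipped: the term ((u + 1)*log(u + 1) + 1)*exp(u)/(u + 1) was incorrectly written as -((u + 1)*log(u + 1) + 1)*exp(u)/(u + 1)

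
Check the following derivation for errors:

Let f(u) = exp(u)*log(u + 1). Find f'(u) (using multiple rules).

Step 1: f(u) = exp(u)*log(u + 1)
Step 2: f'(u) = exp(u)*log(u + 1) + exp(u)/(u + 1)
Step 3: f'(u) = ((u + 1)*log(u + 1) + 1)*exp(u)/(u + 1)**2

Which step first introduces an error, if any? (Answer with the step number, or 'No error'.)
Step 3

Step 3 is incorrect due to a wrong exponent.
The step shows: ((u + 1)*log(u + 1) + 1)*exp(u)/(u + 1)**2
The correct value should be: ((u + 1)*log(u + 1) + 1)*exp(u)/(u + 1)

Explanation: The exponent -1 on u + 1 was incorrectly written as -2: the term ((u + 1)*log(u + 1) + 1)*exp(u)/(u + 1) was incorrectly written as ((u + 1)*log(u + 1) + 1)*exp(u)/(u + 1)**2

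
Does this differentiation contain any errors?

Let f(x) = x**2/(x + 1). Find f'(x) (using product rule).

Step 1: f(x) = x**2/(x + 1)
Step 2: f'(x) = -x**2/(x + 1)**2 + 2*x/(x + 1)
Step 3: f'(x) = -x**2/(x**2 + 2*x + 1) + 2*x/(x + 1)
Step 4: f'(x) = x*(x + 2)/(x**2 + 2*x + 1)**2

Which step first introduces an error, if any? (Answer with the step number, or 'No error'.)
Step 4

Step 4 is incorrect due to a wrong exponent.
The step shows: x*(x + 2)/(x**2 + 2*x + 1)**2
The correct value should be: x*(x + 2)/(x**2 + 2*x + 1)

Explanation: The exponent -1 on x**2 + 2*x + 1 was incorrectly written as -2: the term x*(x + 2)/(x**2 + 2*x + 1) was incorrectly written as x*(x + 2)/(x**2 + 2*x + 1)**2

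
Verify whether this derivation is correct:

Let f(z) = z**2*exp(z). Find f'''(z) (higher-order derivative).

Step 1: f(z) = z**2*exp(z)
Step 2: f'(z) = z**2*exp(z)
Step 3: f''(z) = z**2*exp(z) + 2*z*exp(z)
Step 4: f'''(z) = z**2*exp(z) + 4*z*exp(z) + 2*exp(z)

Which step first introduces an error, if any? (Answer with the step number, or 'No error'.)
Step 2

Step 2 is incorrect due to a dropped term.
The step shows: z**2*exp(z)
The correct value should be: z**2*exp(z) + 2*z*exp(z)

Explanation: A term was dropped: the term 2*z*exp(z) was incorrectly omitted
The later steps are derived from this incorrect expression, so the error originates in Step 2.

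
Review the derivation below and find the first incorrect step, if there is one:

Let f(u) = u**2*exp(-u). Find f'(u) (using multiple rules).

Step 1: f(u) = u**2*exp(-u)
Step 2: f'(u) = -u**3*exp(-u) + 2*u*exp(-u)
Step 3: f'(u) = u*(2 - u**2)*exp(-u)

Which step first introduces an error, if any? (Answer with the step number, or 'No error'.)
Step 2

Step 2 is incorrect due to a wrong exponent.
The step shows: -u**3*exp(-u) + 2*u*exp(-u)
The correct value should be: -u**2*exp(-u) + 2*u*exp(-u)

Explanation: The exponent 2 on u was incorrectly written as 3: the term -u**2*exp(-u) was incorrectly written as -u**3*exp(-u)
The later steps are derived from this incorrect expression, so the error originates in Step 2.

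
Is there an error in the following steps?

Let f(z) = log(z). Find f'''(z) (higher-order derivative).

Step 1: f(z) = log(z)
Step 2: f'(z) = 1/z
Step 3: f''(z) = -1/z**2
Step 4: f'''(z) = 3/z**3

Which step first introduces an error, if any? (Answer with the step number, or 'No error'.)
Step 4

Step 4 is incorrect due to a wrong coefficient.
The step shows: 3/z**3
The correct value should be: 2/z**3

Explanation: The coefficient 2 was incorrectly written as 3: the term 2/z**3 was incorrectly written as 3/z**3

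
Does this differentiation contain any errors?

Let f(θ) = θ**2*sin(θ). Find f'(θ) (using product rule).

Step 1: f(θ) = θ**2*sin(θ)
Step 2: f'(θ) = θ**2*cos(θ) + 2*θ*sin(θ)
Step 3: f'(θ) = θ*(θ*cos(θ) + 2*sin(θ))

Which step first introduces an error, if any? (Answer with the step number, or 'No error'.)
No error

All steps in this derivation are correct.
The final answer f'(θ) = θ*(θ*cos(θ) + 2*sin(θ)) is valid.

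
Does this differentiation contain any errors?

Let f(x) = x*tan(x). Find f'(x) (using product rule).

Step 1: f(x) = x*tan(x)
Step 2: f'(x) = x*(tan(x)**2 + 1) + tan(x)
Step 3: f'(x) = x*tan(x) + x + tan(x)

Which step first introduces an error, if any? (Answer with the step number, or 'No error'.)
Step 3

Step 3 is incorrect due to a wrong exponent.
The step shows: x*tan(x) + x + tan(x)
The correct value should be: x*tan(x)**2 + x + tan(x)

Explanation: The exponent 2 on tan(x) was incorrectly written as 1: the term x*tan(x)**2 was incorrectly written as x*tan(x)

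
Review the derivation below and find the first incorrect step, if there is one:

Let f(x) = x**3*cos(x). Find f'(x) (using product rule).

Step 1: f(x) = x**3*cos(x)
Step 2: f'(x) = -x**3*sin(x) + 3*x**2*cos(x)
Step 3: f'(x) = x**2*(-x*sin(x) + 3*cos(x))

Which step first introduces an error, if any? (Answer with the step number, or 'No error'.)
No error

All steps in this derivation are correct.
The final answer f'(x) = x**2*(-x*sin(x) + 3*cos(x)) is valid.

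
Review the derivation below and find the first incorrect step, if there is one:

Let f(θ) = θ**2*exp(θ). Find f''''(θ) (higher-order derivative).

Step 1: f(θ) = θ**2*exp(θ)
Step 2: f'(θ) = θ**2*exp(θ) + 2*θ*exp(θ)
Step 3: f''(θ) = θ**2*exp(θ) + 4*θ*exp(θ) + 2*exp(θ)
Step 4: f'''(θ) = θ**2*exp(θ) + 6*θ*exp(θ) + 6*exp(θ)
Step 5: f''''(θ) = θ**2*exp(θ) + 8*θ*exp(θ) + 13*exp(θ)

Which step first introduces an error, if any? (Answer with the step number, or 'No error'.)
Step 5

Step 5 is incorrect due to a wrong coefficient.
The step shows: θ**2*exp(θ) + 8*θ*exp(θ) + 13*exp(θ)
The correct value should be: θ**2*exp(θ) + 8*θ*exp(θ) + 12*exp(θ)

Explanation: The coefficient 12 was incorrectly written as 13: the term 12*exp(θ) was incorrectly written as 13*exp(θ)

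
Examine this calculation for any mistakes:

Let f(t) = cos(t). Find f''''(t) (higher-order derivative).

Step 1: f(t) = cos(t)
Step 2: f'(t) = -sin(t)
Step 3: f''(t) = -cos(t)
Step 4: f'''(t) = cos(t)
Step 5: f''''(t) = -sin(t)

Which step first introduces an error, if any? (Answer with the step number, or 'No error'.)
Step 4

Step 4 is incorrect due to a wrong trig function.
The step shows: cos(t)
The correct value should be: sin(t)

Explanation: sin(t) was incorrectly written as cos(t): the term sin(t) was incorrectly written as cos(t)
The later steps are derived from this incorrect expression, so the error originates in Step 4.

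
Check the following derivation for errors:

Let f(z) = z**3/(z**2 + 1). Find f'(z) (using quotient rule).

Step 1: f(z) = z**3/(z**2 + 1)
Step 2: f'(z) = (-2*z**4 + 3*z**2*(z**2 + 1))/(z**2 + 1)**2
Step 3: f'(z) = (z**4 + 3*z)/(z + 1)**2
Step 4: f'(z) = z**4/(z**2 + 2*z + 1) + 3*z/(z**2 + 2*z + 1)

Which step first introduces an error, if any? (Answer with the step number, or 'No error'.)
Step 3

Step 3 is incorrect due to a wrong exponent.
The step shows: (z**4 + 3*z)/(z + 1)**2
The correct value should be: (z**4 + 3*z**2)/(z**2 + 1)**2

Explanation: The exponent 2 on z was incorrectly written as 1: the term (z**4 + 3*z**2)/(z**2 + 1)**2 was incorrectly written as (z**4 + 3*z)/(z + 1)**2
The later steps are derived from this incorrect expression, so the error originates in Step 3.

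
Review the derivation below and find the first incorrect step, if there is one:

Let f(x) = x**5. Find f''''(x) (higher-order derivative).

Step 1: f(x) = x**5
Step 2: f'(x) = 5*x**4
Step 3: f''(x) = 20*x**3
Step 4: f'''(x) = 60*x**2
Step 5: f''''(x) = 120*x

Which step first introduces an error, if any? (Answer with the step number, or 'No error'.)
No error

All steps in this derivation are correct.
The final answer f''''(x) = 120*x is valid.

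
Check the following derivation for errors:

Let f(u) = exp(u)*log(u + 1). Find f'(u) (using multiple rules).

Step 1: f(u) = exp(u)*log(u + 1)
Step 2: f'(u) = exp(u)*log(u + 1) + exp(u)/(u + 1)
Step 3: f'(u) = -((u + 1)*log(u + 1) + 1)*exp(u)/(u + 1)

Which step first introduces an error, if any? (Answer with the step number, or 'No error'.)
Step 3

Step 3 is incorrect due to a sign flip.
The step shows: -((u + 1)*log(u + 1) + 1)*exp(u)/(u + 1)
The correct value should be: ((u + 1)*log(u + 1) + 1)*exp(u)/(u + 1)

Explanation: The sign of the whole expression was flipped: the term ((u + 1)*log(u + 1) + 1)*exp(u)/(u + 1) was incorrectly written as -((u + 1)*log(u + 1) + 1)*exp(u)/(u + 1)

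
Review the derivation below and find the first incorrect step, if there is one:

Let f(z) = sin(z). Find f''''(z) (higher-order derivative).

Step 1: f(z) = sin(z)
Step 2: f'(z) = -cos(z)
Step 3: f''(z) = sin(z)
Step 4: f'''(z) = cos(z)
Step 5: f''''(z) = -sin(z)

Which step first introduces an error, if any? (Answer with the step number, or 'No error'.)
Step 2

Step 2 is incorrect due to a sign flip.
The step shows: -cos(z)
The correct value should be: cos(z)

Explanation: The sign of the whole expression was flipped: the term cos(z) was incorrectly written as -cos(z)
The later steps are derived from this incorrect expression, so the error originates in Step 2.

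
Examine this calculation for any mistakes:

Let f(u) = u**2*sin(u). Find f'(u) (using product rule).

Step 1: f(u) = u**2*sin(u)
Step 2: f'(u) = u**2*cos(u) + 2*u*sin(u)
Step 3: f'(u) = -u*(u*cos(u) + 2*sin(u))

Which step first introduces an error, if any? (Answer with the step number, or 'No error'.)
Step 3

Step 3 is incorrect due to a sign flip.
The step shows: -u*(u*cos(u) + 2*sin(u))
The correct value should be: u*(u*cos(u) + 2*sin(u))

Explanation: The sign of the whole expression was flipped: the term u*(u*cos(u) + 2*sin(u)) was incorrectly written as -u*(u*cos(u) + 2*sin(u))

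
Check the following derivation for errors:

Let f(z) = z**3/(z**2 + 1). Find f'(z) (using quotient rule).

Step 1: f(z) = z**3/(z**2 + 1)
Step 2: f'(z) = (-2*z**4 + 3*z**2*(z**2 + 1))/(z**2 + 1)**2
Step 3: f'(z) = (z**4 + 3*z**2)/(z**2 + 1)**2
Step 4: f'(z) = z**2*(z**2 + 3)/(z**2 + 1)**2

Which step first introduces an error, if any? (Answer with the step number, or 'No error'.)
No error

All steps in this derivation are correct.
The final answer f'(z) = z**2*(z**2 + 3)/(z**2 + 1)**2 is valid.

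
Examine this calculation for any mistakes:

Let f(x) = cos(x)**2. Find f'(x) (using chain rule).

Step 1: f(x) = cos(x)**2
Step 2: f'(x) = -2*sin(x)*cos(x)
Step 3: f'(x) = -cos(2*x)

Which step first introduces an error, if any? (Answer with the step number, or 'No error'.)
Step 3

Step 3 is incorrect due to a wrong trig function.
The step shows: -cos(2*x)
The correct value should be: -sin(2*x)

Explanation: sin(2*x) was incorrectly written as cos(2*x): the term -sin(2*x) was incorrectly written as -cos(2*x)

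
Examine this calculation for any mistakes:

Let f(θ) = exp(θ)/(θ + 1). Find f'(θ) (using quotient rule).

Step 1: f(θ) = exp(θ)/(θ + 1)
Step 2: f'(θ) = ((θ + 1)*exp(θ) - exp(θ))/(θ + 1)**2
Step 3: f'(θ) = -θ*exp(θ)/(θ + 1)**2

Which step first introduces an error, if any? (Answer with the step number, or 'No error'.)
Step 3

Step 3 is incorrect due to a sign flip.
The step shows: -θ*exp(θ)/(θ + 1)**2
The correct value should be: θ*exp(θ)/(θ + 1)**2

Explanation: The sign of the whole expression was flipped: the term θ*exp(θ)/(θ + 1)**2 was incorrectly written as -θ*exp(θ)/(θ + 1)**2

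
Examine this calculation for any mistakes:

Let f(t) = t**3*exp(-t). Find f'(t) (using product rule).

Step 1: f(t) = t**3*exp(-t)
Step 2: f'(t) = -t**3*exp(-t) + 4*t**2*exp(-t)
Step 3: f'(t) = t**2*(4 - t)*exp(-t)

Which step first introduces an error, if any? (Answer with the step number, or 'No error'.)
Step 2

Step 2 is incorrect due to a wrong coefficient.
The step shows: -t**3*exp(-t) + 4*t**2*exp(-t)
The correct value should be: -t**3*exp(-t) + 3*t**2*exp(-t)

Explanation: The coefficient 3 was incorrectly written as 4: the term 3*t**2*exp(-t) was incorrectly written as 4*t**2*exp(-t)
The later steps are derived from this incorrect expression, so the error originates in Step 2.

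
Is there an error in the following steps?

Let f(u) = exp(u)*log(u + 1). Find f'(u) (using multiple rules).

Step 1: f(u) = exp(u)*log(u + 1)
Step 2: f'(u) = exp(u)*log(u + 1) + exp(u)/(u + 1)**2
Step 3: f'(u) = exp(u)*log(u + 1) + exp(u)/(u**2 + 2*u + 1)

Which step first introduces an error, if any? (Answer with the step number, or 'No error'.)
Step 2

Step 2 is incorrect due to a wrong exponent.
The step shows: exp(u)*log(u + 1) + exp(u)/(u + 1)**2
The correct value should be: exp(u)*log(u + 1) + exp(u)/(u + 1)

Explanation: The exponent -1 on u + 1 was incorrectly written as -2: the term exp(u)/(u + 1) was incorrectly written as exp(u)/(u + 1)**2
The later steps are derived from this incorrect expression, so the error originates in Step 2.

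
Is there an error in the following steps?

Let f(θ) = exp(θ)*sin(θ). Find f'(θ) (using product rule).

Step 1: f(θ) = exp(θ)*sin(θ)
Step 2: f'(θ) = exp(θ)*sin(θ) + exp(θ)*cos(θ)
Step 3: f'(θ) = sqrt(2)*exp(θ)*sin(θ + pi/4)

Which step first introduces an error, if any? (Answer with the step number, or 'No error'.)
No error

All steps in this derivation are correct.
The final answer f'(θ) = sqrt(2)*exp(θ)*sin(θ + pi/4) is valid.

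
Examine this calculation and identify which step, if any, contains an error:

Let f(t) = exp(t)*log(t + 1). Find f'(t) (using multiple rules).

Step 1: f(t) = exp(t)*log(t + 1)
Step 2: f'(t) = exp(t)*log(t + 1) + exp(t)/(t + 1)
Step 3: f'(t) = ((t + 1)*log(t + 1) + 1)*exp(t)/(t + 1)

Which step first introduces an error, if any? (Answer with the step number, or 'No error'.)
No error

All steps in this derivation are correct.
The final answer f'(t) = ((t + 1)*log(t + 1) + 1)*exp(t)/(t + 1) is valid.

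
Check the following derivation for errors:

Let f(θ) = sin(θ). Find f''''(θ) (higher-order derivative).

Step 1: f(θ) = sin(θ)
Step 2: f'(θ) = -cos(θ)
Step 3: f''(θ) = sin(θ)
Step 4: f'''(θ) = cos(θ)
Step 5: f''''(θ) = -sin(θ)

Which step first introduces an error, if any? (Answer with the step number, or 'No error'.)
Step 2

Step 2 is incorrect due to a sign flip.
The step shows: -cos(θ)
The correct value should be: cos(θ)

Explanation: The sign of the whole expression was flipped: the term cos(θ) was incorrectly written as -cos(θ)
The later steps are derived from this incorrect expression, so the error originates in Step 2.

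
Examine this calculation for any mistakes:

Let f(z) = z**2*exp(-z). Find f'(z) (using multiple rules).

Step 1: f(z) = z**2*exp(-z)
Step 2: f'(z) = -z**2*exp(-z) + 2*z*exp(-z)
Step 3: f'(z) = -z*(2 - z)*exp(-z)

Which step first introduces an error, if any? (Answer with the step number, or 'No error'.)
Step 3

Step 3 is incorrect due to a sign flip.
The step shows: -z*(2 - z)*exp(-z)
The correct value should be: z*(2 - z)*exp(-z)

Explanation: The sign of the whole expression was flipped: the term z*(2 - z)*exp(-z) was incorrectly written as -z*(2 - z)*exp(-z)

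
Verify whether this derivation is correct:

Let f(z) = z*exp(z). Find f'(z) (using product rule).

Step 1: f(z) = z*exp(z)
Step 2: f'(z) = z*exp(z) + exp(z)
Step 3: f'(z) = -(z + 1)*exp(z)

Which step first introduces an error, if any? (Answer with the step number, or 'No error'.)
Step 3

Step 3 is incorrect due to a sign flip.
The step shows: -(z + 1)*exp(z)
The correct value should be: (z + 1)*exp(z)

Explanation: The sign of the whole expression was flipped: the term (z + 1)*exp(z) was incorrectly written as -(z + 1)*exp(z)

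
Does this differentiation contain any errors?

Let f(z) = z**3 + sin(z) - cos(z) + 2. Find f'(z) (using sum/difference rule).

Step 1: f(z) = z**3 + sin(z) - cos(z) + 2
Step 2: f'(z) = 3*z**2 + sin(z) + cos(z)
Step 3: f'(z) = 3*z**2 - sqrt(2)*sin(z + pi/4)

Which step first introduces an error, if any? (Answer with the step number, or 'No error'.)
Step 3

Step 3 is incorrect due to a sign flip.
The step shows: 3*z**2 - sqrt(2)*sin(z + pi/4)
The correct value should be: 3*z**2 + sqrt(2)*sin(z + pi/4)

Explanation: The sign of one term was flipped: the term sqrt(2)*sin(z + pi/4) was incorrectly written as -sqrt(2)*sin(z + pi/4)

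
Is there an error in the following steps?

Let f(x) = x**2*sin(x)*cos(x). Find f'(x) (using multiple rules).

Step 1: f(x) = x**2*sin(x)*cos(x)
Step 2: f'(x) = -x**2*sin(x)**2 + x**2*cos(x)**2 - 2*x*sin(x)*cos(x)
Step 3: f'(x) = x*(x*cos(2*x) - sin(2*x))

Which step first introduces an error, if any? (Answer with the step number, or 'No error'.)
Step 2

Step 2 is incorrect due to a sign flip.
The step shows: -x**2*sin(x)**2 + x**2*cos(x)**2 - 2*x*sin(x)*cos(x)
The correct value should be: -x**2*sin(x)**2 + x**2*cos(x)**2 + 2*x*sin(x)*cos(x)

Explanation: The sign of one term was flipped: the term 2*x*sin(x)*cos(x) was incorrectly written as -2*x*sin(x)*cos(x)
The later steps are derived from this incorrect expression, so the error originates in Step 2.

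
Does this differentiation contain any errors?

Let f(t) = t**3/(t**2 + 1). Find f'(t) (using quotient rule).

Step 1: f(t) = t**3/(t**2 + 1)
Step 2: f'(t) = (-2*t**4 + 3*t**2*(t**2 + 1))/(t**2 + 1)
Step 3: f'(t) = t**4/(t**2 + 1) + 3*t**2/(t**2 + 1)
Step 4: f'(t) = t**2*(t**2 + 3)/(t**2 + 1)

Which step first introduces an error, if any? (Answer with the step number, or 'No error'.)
Step 2

Step 2 is incorrect due to a wrong exponent.
The step shows: (-2*t**4 + 3*t**2*(t**2 + 1))/(t**2 + 1)
The correct value should be: (-2*t**4 + 3*t**2*(t**2 + 1))/(t**2 + 1)**2

Explanation: The exponent -2 on t**2 + 1 was incorrectly written as -1: the term (-2*t**4 + 3*t**2*(t**2 + 1))/(t**2 + 1)**2 was incorrectly written as (-2*t**4 + 3*t**2*(t**2 + 1))/(t**2 + 1)
The later steps are derived from this incorrect expression, so the error originates in Step 2.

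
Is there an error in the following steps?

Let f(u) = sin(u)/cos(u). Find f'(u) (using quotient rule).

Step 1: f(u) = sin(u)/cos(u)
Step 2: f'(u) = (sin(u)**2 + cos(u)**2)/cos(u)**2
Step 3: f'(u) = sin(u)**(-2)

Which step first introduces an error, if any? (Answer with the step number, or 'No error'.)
Step 3

Step 3 is incorrect due to a wrong trig function.
The step shows: sin(u)**(-2)
The correct value should be: cos(u)**(-2)

Explanation: cos(u) was incorrectly written as sin(u): the term cos(u)**(-2) was incorrectly written as sin(u)**(-2)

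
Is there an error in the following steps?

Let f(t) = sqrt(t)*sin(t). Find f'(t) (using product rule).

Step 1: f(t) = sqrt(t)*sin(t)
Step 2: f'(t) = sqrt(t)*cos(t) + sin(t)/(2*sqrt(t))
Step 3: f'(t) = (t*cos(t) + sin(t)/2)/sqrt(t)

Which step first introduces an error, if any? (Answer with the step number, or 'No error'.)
No error

All steps in this derivation are correct.
The final answer f'(t) = (t*cos(t) + sin(t)/2)/sqrt(t) is valid.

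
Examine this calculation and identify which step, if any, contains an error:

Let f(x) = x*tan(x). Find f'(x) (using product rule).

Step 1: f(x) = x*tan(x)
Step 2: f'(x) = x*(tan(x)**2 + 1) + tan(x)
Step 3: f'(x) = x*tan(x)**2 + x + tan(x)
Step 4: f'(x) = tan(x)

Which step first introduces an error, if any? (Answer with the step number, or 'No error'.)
Step 4

Step 4 is incorrect due to a dropped term.
The step shows: tan(x)
The correct value should be: x/cos(x)**2 + tan(x)

Explanation: A term was dropped: the term x/cos(x)**2 was incorrectly omitted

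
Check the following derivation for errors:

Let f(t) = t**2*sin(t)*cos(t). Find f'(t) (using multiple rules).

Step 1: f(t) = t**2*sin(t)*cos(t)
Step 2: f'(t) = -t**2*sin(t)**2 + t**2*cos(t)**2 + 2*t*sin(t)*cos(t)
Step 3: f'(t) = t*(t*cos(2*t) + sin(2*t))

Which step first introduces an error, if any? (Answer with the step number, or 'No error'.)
No error

All steps in this derivation are correct.
The final answer f'(t) = t*(t*cos(2*t) + sin(2*t)) is valid.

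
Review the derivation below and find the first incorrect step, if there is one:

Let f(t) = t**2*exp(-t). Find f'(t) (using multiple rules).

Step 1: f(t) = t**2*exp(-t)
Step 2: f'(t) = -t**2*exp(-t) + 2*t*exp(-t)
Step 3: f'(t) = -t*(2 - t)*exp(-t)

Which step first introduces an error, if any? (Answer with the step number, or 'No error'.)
Step 3

Step 3 is incorrect due to a sign flip.
The step shows: -t*(2 - t)*exp(-t)
The correct value should be: t*(2 - t)*exp(-t)

Explanation: The sign of the whole expression was flipped: the term t*(2 - t)*exp(-t) was incorrectly written as -t*(2 - t)*exp(-t)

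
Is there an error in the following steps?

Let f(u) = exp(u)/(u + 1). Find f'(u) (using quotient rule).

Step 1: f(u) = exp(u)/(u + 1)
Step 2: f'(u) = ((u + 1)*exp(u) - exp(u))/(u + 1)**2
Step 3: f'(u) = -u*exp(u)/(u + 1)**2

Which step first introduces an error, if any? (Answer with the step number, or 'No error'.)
Step 3

Step 3 is incorrect due to a sign flip.
The step shows: -u*exp(u)/(u + 1)**2
The correct value should be: u*exp(u)/(u + 1)**2

Explanation: The sign of the whole expression was flipped: the term u*exp(u)/(u + 1)**2 was incorrectly written as -u*exp(u)/(u + 1)**2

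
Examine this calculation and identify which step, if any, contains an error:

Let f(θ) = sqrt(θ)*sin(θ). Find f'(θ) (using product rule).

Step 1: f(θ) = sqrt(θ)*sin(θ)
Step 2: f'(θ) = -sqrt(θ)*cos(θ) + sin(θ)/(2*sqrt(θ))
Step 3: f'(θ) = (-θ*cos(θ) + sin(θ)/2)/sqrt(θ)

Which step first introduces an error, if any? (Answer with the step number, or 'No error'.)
Step 2

Step 2 is incorrect due to a sign flip.
The step shows: -sqrt(θ)*cos(θ) + sin(θ)/(2*sqrt(θ))
The correct value should be: sqrt(θ)*cos(θ) + sin(θ)/(2*sqrt(θ))

Explanation: The sign of one term was flipped: the term sqrt(θ)*cos(θ) was incorrectly written as -sqrt(θ)*cos(θ)
The later steps are derived from this incorrect expression, so the error originates in Step 2.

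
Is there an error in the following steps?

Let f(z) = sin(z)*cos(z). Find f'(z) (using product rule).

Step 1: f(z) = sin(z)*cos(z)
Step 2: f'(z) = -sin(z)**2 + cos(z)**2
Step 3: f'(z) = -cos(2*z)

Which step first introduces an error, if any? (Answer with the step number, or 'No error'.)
Step 3

Step 3 is incorrect due to a sign flip.
The step shows: -cos(2*z)
The correct value should be: cos(2*z)

Explanation: The sign of the whole expression was flipped: the term cos(2*z) was incorrectly written as -cos(2*z)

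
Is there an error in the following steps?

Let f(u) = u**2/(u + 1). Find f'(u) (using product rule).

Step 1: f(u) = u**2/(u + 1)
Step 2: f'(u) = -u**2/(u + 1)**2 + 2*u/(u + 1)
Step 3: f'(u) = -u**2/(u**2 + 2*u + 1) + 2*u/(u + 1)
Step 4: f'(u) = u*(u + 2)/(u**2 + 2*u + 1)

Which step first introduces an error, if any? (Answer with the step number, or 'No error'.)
No error

All steps in this derivation are correct.
The final answer f'(u) = u*(u + 2)/(u**2 + 2*u + 1) is valid.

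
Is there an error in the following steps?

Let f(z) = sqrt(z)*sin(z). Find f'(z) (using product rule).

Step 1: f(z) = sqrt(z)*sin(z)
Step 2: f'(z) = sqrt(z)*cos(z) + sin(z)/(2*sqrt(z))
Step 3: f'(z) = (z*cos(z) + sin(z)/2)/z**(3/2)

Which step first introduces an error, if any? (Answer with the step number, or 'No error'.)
Step 3

Step 3 is incorrect due to a wrong exponent.
The step shows: (z*cos(z) + sin(z)/2)/z**(3/2)
The correct value should be: (z*cos(z) + sin(z)/2)/sqrt(z)

Explanation: The exponent -1/2 on z was incorrectly written as -3/2: the term (z*cos(z) + sin(z)/2)/sqrt(z) was incorrectly written as (z*cos(z) + sin(z)/2)/z**(3/2)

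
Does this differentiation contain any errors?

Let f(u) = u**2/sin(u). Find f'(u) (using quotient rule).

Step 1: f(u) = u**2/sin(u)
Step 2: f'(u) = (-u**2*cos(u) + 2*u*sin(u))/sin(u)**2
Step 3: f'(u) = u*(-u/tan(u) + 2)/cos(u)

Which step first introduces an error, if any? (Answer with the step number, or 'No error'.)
Step 3

Step 3 is incorrect due to a wrong trig function.
The step shows: u*(-u/tan(u) + 2)/cos(u)
The correct value should be: u*(-u/tan(u) + 2)/sin(u)

Explanation: sin(u) was incorrectly written as cos(u): the term u*(-u/tan(u) + 2)/sin(u) was incorrectly written as u*(-u/tan(u) + 2)/cos(u)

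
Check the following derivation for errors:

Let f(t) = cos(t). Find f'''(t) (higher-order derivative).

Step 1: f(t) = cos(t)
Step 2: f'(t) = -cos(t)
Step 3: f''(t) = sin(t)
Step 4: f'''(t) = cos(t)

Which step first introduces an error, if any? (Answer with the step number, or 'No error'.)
Step 2

Step 2 is incorrect due to a wrong trig function.
The step shows: -cos(t)
The correct value should be: -sin(t)

Explanation: sin(t) was incorrectly written as cos(t): the term -sin(t) was incorrectly written as -cos(t)
The later steps are derived from this incorrect expression, so the error originates in Step 2.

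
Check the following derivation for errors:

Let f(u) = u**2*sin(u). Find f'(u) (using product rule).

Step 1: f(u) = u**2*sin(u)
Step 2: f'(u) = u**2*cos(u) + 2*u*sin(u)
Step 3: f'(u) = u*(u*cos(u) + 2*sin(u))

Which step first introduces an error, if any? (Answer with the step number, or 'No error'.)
No error

All steps in this derivation are correct.
The final answer f'(u) = u*(u*cos(u) + 2*sin(u)) is valid.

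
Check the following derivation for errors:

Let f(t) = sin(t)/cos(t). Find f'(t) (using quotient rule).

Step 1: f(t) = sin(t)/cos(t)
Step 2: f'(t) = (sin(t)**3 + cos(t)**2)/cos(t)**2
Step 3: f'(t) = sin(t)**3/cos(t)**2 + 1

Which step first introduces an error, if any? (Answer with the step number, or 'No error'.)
Step 2

Step 2 is incorrect due to a wrong exponent.
The step shows: (sin(t)**3 + cos(t)**2)/cos(t)**2
The correct value should be: (sin(t)**2 + cos(t)**2)/cos(t)**2

Explanation: The exponent 2 on sin(t) was incorrectly written as 3: the term (sin(t)**2 + cos(t)**2)/cos(t)**2 was incorrectly written as (sin(t)**3 + cos(t)**2)/cos(t)**2
The later steps are derived from this incorrect expression, so the error originates in Step 2.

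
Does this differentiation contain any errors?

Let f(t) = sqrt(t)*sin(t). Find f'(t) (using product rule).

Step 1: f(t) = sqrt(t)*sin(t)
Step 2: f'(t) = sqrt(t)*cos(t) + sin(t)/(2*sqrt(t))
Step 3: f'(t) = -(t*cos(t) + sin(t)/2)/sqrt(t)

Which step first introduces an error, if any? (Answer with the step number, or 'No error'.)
Step 3

Step 3 is incorrect due to a sign flip.
The step shows: -(t*cos(t) + sin(t)/2)/sqrt(t)
The correct value should be: (t*cos(t) + sin(t)/2)/sqrt(t)

Explanation: The sign of the whole expression was flipped: the term (t*cos(t) + sin(t)/2)/sqrt(t) was incorrectly written as -(t*cos(t) + sin(t)/2)/sqrt(t)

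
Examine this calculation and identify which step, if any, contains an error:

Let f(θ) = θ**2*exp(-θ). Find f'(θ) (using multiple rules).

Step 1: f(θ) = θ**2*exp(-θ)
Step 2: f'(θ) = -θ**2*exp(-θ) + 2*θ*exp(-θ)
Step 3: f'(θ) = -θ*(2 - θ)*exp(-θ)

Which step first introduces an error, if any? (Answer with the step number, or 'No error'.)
Step 3

Step 3 is incorrect due to a sign flip.
The step shows: -θ*(2 - θ)*exp(-θ)
The correct value should be: θ*(2 - θ)*exp(-θ)

Explanation: The sign of the whole expression was flipped: the term θ*(2 - θ)*exp(-θ) was incorrectly written as -θ*(2 - θ)*exp(-θ)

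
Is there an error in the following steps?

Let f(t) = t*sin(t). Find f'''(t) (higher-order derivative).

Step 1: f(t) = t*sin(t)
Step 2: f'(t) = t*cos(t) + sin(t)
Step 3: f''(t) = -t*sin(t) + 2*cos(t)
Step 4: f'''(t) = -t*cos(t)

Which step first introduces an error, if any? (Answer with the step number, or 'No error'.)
Step 4

Step 4 is incorrect due to a dropped term.
The step shows: -t*cos(t)
The correct value should be: -t*cos(t) - 3*sin(t)

Explanation: A term was dropped: the term -3*sin(t) was incorrectly omitted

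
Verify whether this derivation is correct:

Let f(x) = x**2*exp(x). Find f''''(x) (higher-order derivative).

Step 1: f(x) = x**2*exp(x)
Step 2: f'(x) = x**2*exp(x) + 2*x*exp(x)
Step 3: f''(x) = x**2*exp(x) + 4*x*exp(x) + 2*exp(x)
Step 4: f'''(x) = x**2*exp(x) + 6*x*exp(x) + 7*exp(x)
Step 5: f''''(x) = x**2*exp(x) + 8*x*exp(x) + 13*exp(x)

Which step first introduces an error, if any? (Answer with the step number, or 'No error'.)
Step 4

Step 4 is incorrect due to a wrong coefficient.
The step shows: x**2*exp(x) + 6*x*exp(x) + 7*exp(x)
The correct value should be: x**2*exp(x) + 6*x*exp(x) + 6*exp(x)

Explanation: The coefficient 6 was incorrectly written as 7: the term 6*exp(x) was incorrectly written as 7*exp(x)
The later steps are derived from this incorrect expression, so the error originates in Step 4.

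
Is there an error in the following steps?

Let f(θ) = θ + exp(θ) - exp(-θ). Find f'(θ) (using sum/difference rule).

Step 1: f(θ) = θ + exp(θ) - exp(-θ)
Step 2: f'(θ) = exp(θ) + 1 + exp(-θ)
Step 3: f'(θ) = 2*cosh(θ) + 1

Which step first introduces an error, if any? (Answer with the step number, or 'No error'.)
No error

All steps in this derivation are correct.
The final answer f'(θ) = 2*cosh(θ) + 1 is valid.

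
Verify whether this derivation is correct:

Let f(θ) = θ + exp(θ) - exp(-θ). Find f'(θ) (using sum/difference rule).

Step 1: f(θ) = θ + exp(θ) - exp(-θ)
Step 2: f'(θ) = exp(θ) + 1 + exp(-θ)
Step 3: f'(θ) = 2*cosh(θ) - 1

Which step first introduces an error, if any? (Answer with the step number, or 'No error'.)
Step 3

Step 3 is incorrect due to a sign flip.
The step shows: 2*cosh(θ) - 1
The correct value should be: 2*cosh(θ) + 1

Explanation: The sign of one term was flipped: the term 1 was incorrectly written as -1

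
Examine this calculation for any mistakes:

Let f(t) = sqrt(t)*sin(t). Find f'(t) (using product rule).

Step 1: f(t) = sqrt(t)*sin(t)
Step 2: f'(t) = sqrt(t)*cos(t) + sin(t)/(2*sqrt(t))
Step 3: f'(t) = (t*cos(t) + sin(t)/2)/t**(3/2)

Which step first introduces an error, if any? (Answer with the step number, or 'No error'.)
Step 3

Step 3 is incorrect due to a wrong exponent.
The step shows: (t*cos(t) + sin(t)/2)/t**(3/2)
The correct value should be: (t*cos(t) + sin(t)/2)/sqrt(t)

Explanation: The exponent -1/2 on t was incorrectly written as -3/2: the term (t*cos(t) + sin(t)/2)/sqrt(t) was incorrectly written as (t*cos(t) + sin(t)/2)/t**(3/2)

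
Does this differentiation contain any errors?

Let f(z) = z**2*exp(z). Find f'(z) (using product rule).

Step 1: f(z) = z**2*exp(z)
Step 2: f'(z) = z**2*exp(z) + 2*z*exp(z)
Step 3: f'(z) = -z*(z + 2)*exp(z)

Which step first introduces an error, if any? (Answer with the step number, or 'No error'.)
Step 3

Step 3 is incorrect due to a sign flip.
The step shows: -z*(z + 2)*exp(z)
The correct value should be: z*(z + 2)*exp(z)

Explanation: The sign of the whole expression was flipped: the term z*(z + 2)*exp(z) was incorrectly written as -z*(z + 2)*exp(z)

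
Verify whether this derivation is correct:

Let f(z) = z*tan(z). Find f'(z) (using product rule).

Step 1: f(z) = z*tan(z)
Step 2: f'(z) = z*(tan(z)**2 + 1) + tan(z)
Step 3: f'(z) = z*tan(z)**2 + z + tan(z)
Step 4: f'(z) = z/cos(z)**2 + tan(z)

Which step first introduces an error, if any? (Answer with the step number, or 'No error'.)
No error

All steps in this derivation are correct.
The final answer f'(z) = z/cos(z)**2 + tan(z) is valid.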